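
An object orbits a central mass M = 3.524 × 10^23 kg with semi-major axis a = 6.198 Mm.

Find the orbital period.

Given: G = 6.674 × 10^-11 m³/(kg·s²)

Convert to SI: a = 6.198 Mm = 6.198e+06 m.
GM = G · M = 6.674e-11 · 3.524e+23 = 2.35192e+13 m³/s².
Kepler's third law: T = 2π √(a³ / GM).
Substituting a = 6.198e+06 m and GM = 2.35192e+13 m³/s²:
T = 2π √((6.198e+06)³ / 2.35192e+13) s
T ≈ 1.999e+04 s = 5.553 hours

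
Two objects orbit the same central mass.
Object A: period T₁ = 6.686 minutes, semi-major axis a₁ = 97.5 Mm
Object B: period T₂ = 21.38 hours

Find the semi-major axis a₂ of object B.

Convert to SI: T₁ = 6.686 minutes = 401.16 s; a₁ = 97.5 Mm = 9.75e+07 m; T₂ = 21.38 hours = 76968 s.
Kepler's third law: (T₁/T₂)² = (a₁/a₂)³ ⇒ a₂ = a₁ · (T₂/T₁)^(2/3).
T₂/T₁ = 76968 / 401.16 = 191.864.
a₂ = 9.75e+07 · (191.864)^(2/3) m ≈ 3.243e+09 m = 3.243 Gm.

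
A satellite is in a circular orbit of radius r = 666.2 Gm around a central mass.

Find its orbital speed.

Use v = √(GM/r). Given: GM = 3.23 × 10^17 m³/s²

Convert to SI: r = 666.2 Gm = 6.662e+11 m.
For a circular orbit, gravity supplies the centripetal force, so v = √(GM / r).
v = √(3.23e+17 / 6.662e+11) m/s ≈ 696.3 m/s = 696.3 m/s.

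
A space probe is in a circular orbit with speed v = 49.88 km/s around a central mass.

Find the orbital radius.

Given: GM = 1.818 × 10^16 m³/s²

Convert to SI: v = 49.88 km/s = 49880 m/s.
For a circular orbit, v² = GM / r, so r = GM / v².
r = 1.818e+16 / (49880)² m ≈ 7.307e+06 m = 7.307 Mm.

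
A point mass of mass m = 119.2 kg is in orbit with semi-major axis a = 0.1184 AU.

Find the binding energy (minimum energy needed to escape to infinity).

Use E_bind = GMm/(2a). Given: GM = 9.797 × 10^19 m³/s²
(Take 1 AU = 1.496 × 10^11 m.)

Convert to SI: a = 0.1184 AU = 1.77126e+10 m.
Total orbital energy is E = −GMm/(2a); binding energy is E_bind = −E = GMm/(2a).
E_bind = 9.797e+19 · 119.2 / (2 · 1.77126e+10) J ≈ 3.297e+11 J = 329.7 GJ.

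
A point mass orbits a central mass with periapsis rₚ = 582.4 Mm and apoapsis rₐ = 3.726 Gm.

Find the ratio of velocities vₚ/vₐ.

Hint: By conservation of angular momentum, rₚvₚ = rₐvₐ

Convert to SI: rₚ = 582.4 Mm = 5.824e+08 m; rₐ = 3.726 Gm = 3.726e+09 m.
Conservation of angular momentum gives rₚvₚ = rₐvₐ, so vₚ/vₐ = rₐ/rₚ.
vₚ/vₐ = 3.726e+09 / 5.824e+08 ≈ 6.398.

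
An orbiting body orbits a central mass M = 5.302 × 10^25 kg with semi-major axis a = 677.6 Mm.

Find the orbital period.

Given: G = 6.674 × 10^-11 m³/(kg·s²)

Convert to SI: a = 677.6 Mm = 6.776e+08 m.
GM = G · M = 6.674e-11 · 5.302e+25 = 3.53855e+15 m³/s².
Kepler's third law: T = 2π √(a³ / GM).
Substituting a = 6.776e+08 m and GM = 3.53855e+15 m³/s²:
T = 2π √((6.776e+08)³ / 3.53855e+15) s
T ≈ 1.863e+06 s = 21.56 days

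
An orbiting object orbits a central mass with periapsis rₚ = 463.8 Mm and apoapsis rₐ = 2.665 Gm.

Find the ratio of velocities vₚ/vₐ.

Convert to SI: rₚ = 463.8 Mm = 4.638e+08 m; rₐ = 2.665 Gm = 2.665e+09 m.
Conservation of angular momentum gives rₚvₚ = rₐvₐ, so vₚ/vₐ = rₐ/rₚ.
vₚ/vₐ = 2.665e+09 / 4.638e+08 ≈ 5.746.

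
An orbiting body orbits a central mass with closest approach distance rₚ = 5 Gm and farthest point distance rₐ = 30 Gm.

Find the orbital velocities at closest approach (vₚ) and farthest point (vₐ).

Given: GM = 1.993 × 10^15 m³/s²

Convert to SI: rₚ = 5 Gm = 5e+09 m; rₐ = 30 Gm = 3e+10 m.
Use the vis-viva equation v² = GM(2/r − 1/a) with a = (rₚ + rₐ)/2 = (5e+09 + 3e+10)/2 = 1.75e+10 m.
vₚ = √(GM · (2/rₚ − 1/a)) = √(1.993e+15 · (2/5e+09 − 1/1.75e+10)) m/s ≈ 826.6 m/s = 826.6 m/s.
vₐ = √(GM · (2/rₐ − 1/a)) = √(1.993e+15 · (2/3e+10 − 1/1.75e+10)) m/s ≈ 137.8 m/s = 137.8 m/s.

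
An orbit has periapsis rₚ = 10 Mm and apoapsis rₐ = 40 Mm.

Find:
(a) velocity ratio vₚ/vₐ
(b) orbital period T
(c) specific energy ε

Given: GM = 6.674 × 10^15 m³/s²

Convert to SI: rₚ = 10 Mm = 1e+07 m; rₐ = 40 Mm = 4e+07 m.
(a) Conservation of angular momentum (rₚvₚ = rₐvₐ) gives vₚ/vₐ = rₐ/rₚ = 4e+07/1e+07 ≈ 4
(b) With a = (rₚ + rₐ)/2 = 2.5e+07 m, T = 2π √(a³/GM) = 2π √((2.5e+07)³/6.674e+15) s ≈ 9614 s
(c) With a = (rₚ + rₐ)/2 = 2.5e+07 m, ε = −GM/(2a) = −6.674e+15/(2 · 2.5e+07) J/kg ≈ -1.335e+08 J/kg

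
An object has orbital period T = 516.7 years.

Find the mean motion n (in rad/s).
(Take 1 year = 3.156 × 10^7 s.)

Convert to SI: T = 516.7 years = 1.63071e+10 s.
n = 2π / T.
n = 2π / 1.63071e+10 s ≈ 3.853e-10 rad/s.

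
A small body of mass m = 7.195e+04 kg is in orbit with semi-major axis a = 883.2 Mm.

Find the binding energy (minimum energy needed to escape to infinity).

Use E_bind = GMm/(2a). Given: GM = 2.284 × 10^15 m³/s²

Convert to SI: a = 883.2 Mm = 8.832e+08 m.
Total orbital energy is E = −GMm/(2a); binding energy is E_bind = −E = GMm/(2a).
E_bind = 2.284e+15 · 7.195e+04 / (2 · 8.832e+08) J ≈ 9.303e+10 J = 93.03 GJ.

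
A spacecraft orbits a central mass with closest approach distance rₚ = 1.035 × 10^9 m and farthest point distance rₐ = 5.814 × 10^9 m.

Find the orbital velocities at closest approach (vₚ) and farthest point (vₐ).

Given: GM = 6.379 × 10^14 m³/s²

Use the vis-viva equation v² = GM(2/r − 1/a) with a = (rₚ + rₐ)/2 = (1.035e+09 + 5.814e+09)/2 = 3.4245e+09 m.
vₚ = √(GM · (2/rₚ − 1/a)) = √(6.379e+14 · (2/1.035e+09 − 1/3.4245e+09)) m/s ≈ 1023 m/s = 1.023 km/s.
vₐ = √(GM · (2/rₐ − 1/a)) = √(6.379e+14 · (2/5.814e+09 − 1/3.4245e+09)) m/s ≈ 182.1 m/s = 182.1 m/s.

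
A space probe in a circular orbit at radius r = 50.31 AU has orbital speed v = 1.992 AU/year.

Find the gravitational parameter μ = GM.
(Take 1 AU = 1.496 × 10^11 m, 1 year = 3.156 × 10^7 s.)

Convert to SI: r = 50.31 AU = 7.52638e+12 m; v = 1.992 AU/year = 9442.43 m/s.
For a circular orbit v² = GM/r, so GM = v² · r.
GM = (9442.43)² · 7.52638e+12 m³/s² ≈ 6.71e+20 m³/s² = 6.71 × 10^20 m³/s².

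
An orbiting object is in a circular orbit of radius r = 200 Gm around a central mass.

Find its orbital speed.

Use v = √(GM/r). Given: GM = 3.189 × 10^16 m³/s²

Convert to SI: r = 200 Gm = 2e+11 m.
For a circular orbit, gravity supplies the centripetal force, so v = √(GM / r).
v = √(3.189e+16 / 2e+11) m/s ≈ 399.3 m/s = 399.3 m/s.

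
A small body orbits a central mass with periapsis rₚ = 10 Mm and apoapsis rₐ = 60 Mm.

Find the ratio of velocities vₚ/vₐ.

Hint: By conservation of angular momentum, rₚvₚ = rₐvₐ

Convert to SI: rₚ = 10 Mm = 1e+07 m; rₐ = 60 Mm = 6e+07 m.
Conservation of angular momentum gives rₚvₚ = rₐvₐ, so vₚ/vₐ = rₐ/rₚ.
vₚ/vₐ = 6e+07 / 1e+07 ≈ 6.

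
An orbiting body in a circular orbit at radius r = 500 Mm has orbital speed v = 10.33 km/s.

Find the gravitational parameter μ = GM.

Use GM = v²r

Convert to SI: r = 500 Mm = 5e+08 m; v = 10.33 km/s = 10330 m/s.
For a circular orbit v² = GM/r, so GM = v² · r.
GM = (10330)² · 5e+08 m³/s² ≈ 5.335e+16 m³/s² = 5.335 × 10^16 m³/s².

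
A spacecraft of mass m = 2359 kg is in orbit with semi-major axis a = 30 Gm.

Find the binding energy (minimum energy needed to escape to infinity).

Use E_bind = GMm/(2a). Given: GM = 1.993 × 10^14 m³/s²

Convert to SI: a = 30 Gm = 3e+10 m.
Total orbital energy is E = −GMm/(2a); binding energy is E_bind = −E = GMm/(2a).
E_bind = 1.993e+14 · 2359 / (2 · 3e+10) J ≈ 7.836e+06 J = 7.836 MJ.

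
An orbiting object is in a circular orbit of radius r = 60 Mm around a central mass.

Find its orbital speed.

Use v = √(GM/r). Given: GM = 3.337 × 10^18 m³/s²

Convert to SI: r = 60 Mm = 6e+07 m.
For a circular orbit, gravity supplies the centripetal force, so v = √(GM / r).
v = √(3.337e+18 / 6e+07) m/s ≈ 2.358e+05 m/s = 235.8 km/s.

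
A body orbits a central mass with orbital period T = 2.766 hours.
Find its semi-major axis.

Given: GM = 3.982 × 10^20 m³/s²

Convert to SI: T = 2.766 hours = 9957.6 s.
Invert Kepler's third law: a = (GM · T² / (4π²))^(1/3).
Substituting T = 9957.6 s and GM = 3.982e+20 m³/s²:
a = (3.982e+20 · (9957.6)² / (4π²))^(1/3) m
a ≈ 1e+09 m = 1 Gm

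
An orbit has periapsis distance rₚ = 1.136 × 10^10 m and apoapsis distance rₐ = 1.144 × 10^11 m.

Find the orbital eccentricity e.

e = (rₐ − rₚ) / (rₐ + rₚ).
e = (1.144e+11 − 1.136e+10) / (1.144e+11 + 1.136e+10) = 1.0304e+11 / 1.2576e+11 ≈ 0.8193.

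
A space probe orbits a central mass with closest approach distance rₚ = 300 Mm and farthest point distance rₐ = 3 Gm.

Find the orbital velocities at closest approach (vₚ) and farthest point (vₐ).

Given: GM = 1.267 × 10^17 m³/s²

Convert to SI: rₚ = 300 Mm = 3e+08 m; rₐ = 3 Gm = 3e+09 m.
Use the vis-viva equation v² = GM(2/r − 1/a) with a = (rₚ + rₐ)/2 = (3e+08 + 3e+09)/2 = 1.65e+09 m.
vₚ = √(GM · (2/rₚ − 1/a)) = √(1.267e+17 · (2/3e+08 − 1/1.65e+09)) m/s ≈ 2.771e+04 m/s = 27.71 km/s.
vₐ = √(GM · (2/rₐ − 1/a)) = √(1.267e+17 · (2/3e+09 − 1/1.65e+09)) m/s ≈ 2771 m/s = 2.771 km/s.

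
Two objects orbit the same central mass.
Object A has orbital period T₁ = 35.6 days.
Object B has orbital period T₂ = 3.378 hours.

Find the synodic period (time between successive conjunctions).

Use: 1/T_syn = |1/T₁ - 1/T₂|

Convert to SI: T₁ = 35.6 days = 3.07584e+06 s; T₂ = 3.378 hours = 12160.8 s.
T_syn = |T₁ · T₂ / (T₁ − T₂)|.
T_syn = |3.07584e+06 · 12160.8 / (3.07584e+06 − 12160.8)| s ≈ 1.221e+04 s = 3.391 hours.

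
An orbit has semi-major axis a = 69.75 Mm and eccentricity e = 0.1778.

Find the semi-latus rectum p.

Convert to SI: a = 69.75 Mm = 6.975e+07 m.
p = a (1 − e²).
p = 6.975e+07 · (1 − (0.1778)²) = 6.975e+07 · 0.968387 ≈ 6.755e+07 m = 67.55 Mm.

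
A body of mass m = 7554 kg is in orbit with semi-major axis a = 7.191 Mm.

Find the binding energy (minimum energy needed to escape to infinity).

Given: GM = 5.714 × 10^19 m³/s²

Convert to SI: a = 7.191 Mm = 7.191e+06 m.
Total orbital energy is E = −GMm/(2a); binding energy is E_bind = −E = GMm/(2a).
E_bind = 5.714e+19 · 7554 / (2 · 7.191e+06) J ≈ 3.001e+16 J = 30.01 PJ.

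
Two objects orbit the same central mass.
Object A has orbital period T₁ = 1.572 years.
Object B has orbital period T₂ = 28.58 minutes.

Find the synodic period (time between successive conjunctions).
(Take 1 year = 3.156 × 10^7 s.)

Convert to SI: T₁ = 1.572 years = 4.96123e+07 s; T₂ = 28.58 minutes = 1714.8 s.
T_syn = |T₁ · T₂ / (T₁ − T₂)|.
T_syn = |4.96123e+07 · 1714.8 / (4.96123e+07 − 1714.8)| s ≈ 1715 s = 28.58 minutes.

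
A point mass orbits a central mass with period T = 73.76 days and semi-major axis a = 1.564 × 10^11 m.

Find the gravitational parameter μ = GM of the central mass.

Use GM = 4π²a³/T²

Convert to SI: T = 73.76 days = 6.37286e+06 s.
GM = 4π² · a³ / T².
GM = 4π² · (1.564e+11)³ / (6.37286e+06)² m³/s² ≈ 3.719e+21 m³/s² = 3.719 × 10^21 m³/s².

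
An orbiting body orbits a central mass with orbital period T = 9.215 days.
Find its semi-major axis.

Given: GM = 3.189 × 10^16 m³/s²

Convert to SI: T = 9.215 days = 796176 s.
Invert Kepler's third law: a = (GM · T² / (4π²))^(1/3).
Substituting T = 796176 s and GM = 3.189e+16 m³/s²:
a = (3.189e+16 · (796176)² / (4π²))^(1/3) m
a ≈ 8e+08 m = 800 Mm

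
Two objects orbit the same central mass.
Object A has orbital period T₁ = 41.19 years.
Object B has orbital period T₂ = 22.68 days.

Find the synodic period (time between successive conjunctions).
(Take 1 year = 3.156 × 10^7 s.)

Convert to SI: T₁ = 41.19 years = 1.29996e+09 s; T₂ = 22.68 days = 1.95955e+06 s.
T_syn = |T₁ · T₂ / (T₁ − T₂)|.
T_syn = |1.29996e+09 · 1.95955e+06 / (1.29996e+09 − 1.95955e+06)| s ≈ 1.963e+06 s = 22.71 days.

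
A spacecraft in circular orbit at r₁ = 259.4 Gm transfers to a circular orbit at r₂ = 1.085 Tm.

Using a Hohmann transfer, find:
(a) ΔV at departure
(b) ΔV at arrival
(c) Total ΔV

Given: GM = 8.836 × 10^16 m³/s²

Convert to SI: r₁ = 259.4 Gm = 2.594e+11 m; r₂ = 1.085 Tm = 1.085e+12 m.
Transfer semi-major axis: a_t = (r₁ + r₂)/2 = (2.594e+11 + 1.085e+12)/2 = 6.722e+11 m.
Circular speeds: v₁ = √(GM/r₁) = 583.637 m/s, v₂ = √(GM/r₂) = 285.373 m/s.
Transfer speeds (vis-viva v² = GM(2/r − 1/a_t)): v₁ᵗ = 741.495 m/s, v₂ᵗ = 177.275 m/s.
(a) ΔV₁ = |v₁ᵗ − v₁| ≈ 157.9 m/s = 157.9 m/s.
(b) ΔV₂ = |v₂ − v₂ᵗ| ≈ 108.1 m/s = 108.1 m/s.
(c) ΔV_total = ΔV₁ + ΔV₂ ≈ 266 m/s = 266 m/s.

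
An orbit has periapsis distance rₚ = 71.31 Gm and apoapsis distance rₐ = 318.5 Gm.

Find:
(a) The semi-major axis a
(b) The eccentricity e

Convert to SI: rₚ = 71.31 Gm = 7.131e+10 m; rₐ = 318.5 Gm = 3.185e+11 m.
(a) a = (rₚ + rₐ) / 2 = (7.131e+10 + 3.185e+11) / 2 ≈ 1.949e+11 m = 194.9 Gm.
(b) e = (rₐ − rₚ) / (rₐ + rₚ) = (3.185e+11 − 7.131e+10) / (3.185e+11 + 7.131e+10) ≈ 0.6341.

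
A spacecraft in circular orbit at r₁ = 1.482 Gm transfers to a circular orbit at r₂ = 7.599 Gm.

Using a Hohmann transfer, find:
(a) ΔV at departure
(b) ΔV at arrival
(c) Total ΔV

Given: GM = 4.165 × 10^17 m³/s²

Convert to SI: r₁ = 1.482 Gm = 1.482e+09 m; r₂ = 7.599 Gm = 7.599e+09 m.
Transfer semi-major axis: a_t = (r₁ + r₂)/2 = (1.482e+09 + 7.599e+09)/2 = 4.5405e+09 m.
Circular speeds: v₁ = √(GM/r₁) = 16764.2 m/s, v₂ = √(GM/r₂) = 7403.37 m/s.
Transfer speeds (vis-viva v² = GM(2/r − 1/a_t)): v₁ᵗ = 21687.5 m/s, v₂ᵗ = 4229.62 m/s.
(a) ΔV₁ = |v₁ᵗ − v₁| ≈ 4923 m/s = 4.923 km/s.
(b) ΔV₂ = |v₂ − v₂ᵗ| ≈ 3174 m/s = 3.174 km/s.
(c) ΔV_total = ΔV₁ + ΔV₂ ≈ 8097 m/s = 8.097 km/s.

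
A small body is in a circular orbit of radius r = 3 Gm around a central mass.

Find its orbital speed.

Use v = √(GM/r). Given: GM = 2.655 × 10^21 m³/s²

Convert to SI: r = 3 Gm = 3e+09 m.
For a circular orbit, gravity supplies the centripetal force, so v = √(GM / r).
v = √(2.655e+21 / 3e+09) m/s ≈ 9.407e+05 m/s = 940.7 km/s.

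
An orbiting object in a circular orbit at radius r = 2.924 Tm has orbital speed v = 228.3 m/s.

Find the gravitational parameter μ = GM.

Convert to SI: r = 2.924 Tm = 2.924e+12 m.
For a circular orbit v² = GM/r, so GM = v² · r.
GM = (228.3)² · 2.924e+12 m³/s² ≈ 1.524e+17 m³/s² = 1.524 × 10^17 m³/s².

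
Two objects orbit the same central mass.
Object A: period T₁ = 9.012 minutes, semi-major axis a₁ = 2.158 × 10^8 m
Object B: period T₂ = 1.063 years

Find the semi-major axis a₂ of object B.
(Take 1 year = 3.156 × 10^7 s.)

Convert to SI: T₁ = 9.012 minutes = 540.72 s; T₂ = 1.063 years = 3.35483e+07 s.
Kepler's third law: (T₁/T₂)² = (a₁/a₂)³ ⇒ a₂ = a₁ · (T₂/T₁)^(2/3).
T₂/T₁ = 3.35483e+07 / 540.72 = 62043.7.
a₂ = 2.158e+08 · (62043.7)^(2/3) m ≈ 3.382e+11 m = 3.382 × 10^11 m.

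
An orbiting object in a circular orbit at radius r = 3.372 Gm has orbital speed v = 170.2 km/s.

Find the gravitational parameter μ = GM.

Convert to SI: r = 3.372 Gm = 3.372e+09 m; v = 170.2 km/s = 170200 m/s.
For a circular orbit v² = GM/r, so GM = v² · r.
GM = (170200)² · 3.372e+09 m³/s² ≈ 9.768e+19 m³/s² = 9.768 × 10^19 m³/s².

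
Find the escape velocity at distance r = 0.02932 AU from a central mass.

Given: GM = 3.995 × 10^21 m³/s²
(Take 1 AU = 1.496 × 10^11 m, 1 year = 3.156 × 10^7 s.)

Convert to SI: r = 0.02932 AU = 4.38627e+09 m.
Escape velocity comes from setting total energy to zero: ½v² − GM/r = 0 ⇒ v_esc = √(2GM / r).
v_esc = √(2 · 3.995e+21 / 4.38627e+09) m/s ≈ 1.35e+06 m/s = 284.7 AU/year.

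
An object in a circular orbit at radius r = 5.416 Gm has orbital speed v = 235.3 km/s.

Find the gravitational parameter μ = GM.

Convert to SI: r = 5.416 Gm = 5.416e+09 m; v = 235.3 km/s = 235300 m/s.
For a circular orbit v² = GM/r, so GM = v² · r.
GM = (235300)² · 5.416e+09 m³/s² ≈ 2.999e+20 m³/s² = 2.999 × 10^20 m³/s².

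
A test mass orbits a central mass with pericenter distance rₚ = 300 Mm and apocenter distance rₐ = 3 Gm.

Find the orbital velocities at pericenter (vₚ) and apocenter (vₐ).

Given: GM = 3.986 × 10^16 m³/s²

Convert to SI: rₚ = 300 Mm = 3e+08 m; rₐ = 3 Gm = 3e+09 m.
Use the vis-viva equation v² = GM(2/r − 1/a) with a = (rₚ + rₐ)/2 = (3e+08 + 3e+09)/2 = 1.65e+09 m.
vₚ = √(GM · (2/rₚ − 1/a)) = √(3.986e+16 · (2/3e+08 − 1/1.65e+09)) m/s ≈ 1.554e+04 m/s = 15.54 km/s.
vₐ = √(GM · (2/rₐ − 1/a)) = √(3.986e+16 · (2/3e+09 − 1/1.65e+09)) m/s ≈ 1554 m/s = 1.554 km/s.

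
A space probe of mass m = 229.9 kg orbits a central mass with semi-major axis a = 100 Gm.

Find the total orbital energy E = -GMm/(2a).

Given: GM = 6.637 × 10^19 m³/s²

Convert to SI: a = 100 Gm = 1e+11 m.
E = −GMm / (2a).
E = −6.637e+19 · 229.9 / (2 · 1e+11) J ≈ -7.629e+10 J = -76.29 GJ.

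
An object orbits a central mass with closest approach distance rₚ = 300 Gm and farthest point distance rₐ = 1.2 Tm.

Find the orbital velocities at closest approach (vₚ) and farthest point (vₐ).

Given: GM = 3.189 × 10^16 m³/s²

Convert to SI: rₚ = 300 Gm = 3e+11 m; rₐ = 1.2 Tm = 1.2e+12 m.
Use the vis-viva equation v² = GM(2/r − 1/a) with a = (rₚ + rₐ)/2 = (3e+11 + 1.2e+12)/2 = 7.5e+11 m.
vₚ = √(GM · (2/rₚ − 1/a)) = √(3.189e+16 · (2/3e+11 − 1/7.5e+11)) m/s ≈ 412.4 m/s = 412.4 m/s.
vₐ = √(GM · (2/rₐ − 1/a)) = √(3.189e+16 · (2/1.2e+12 − 1/7.5e+11)) m/s ≈ 103.1 m/s = 103.1 m/s.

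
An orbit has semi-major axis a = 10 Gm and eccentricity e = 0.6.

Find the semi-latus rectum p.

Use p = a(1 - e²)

Convert to SI: a = 10 Gm = 1e+10 m.
p = a (1 − e²).
p = 1e+10 · (1 − (0.6)²) = 1e+10 · 0.64 ≈ 6.4e+09 m = 6.4 Gm.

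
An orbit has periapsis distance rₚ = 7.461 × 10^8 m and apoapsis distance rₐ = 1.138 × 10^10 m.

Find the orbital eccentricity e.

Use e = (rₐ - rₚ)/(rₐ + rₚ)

e = (rₐ − rₚ) / (rₐ + rₚ).
e = (1.138e+10 − 7.461e+08) / (1.138e+10 + 7.461e+08) = 1.06339e+10 / 1.21261e+10 ≈ 0.8769.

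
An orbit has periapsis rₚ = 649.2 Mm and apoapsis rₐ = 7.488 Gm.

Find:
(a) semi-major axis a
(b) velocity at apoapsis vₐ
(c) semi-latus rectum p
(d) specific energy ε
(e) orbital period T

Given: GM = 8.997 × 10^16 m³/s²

Convert to SI: rₚ = 649.2 Mm = 6.492e+08 m; rₐ = 7.488 Gm = 7.488e+09 m.
(a) a = (rₚ + rₐ)/2 = (6.492e+08 + 7.488e+09)/2 ≈ 4.069e+09 m
(b) With a = (rₚ + rₐ)/2 = 4.0686e+09 m, vₐ = √(GM (2/rₐ − 1/a)) = √(8.997e+16 · (2/7.488e+09 − 1/4.0686e+09)) m/s ≈ 1385 m/s
(c) From a = (rₚ + rₐ)/2 = 4.0686e+09 m and e = (rₐ − rₚ)/(rₐ + rₚ) = 0.840437, p = a(1 − e²) = 4.0686e+09 · (1 − (0.840437)²) ≈ 1.195e+09 m
(d) With a = (rₚ + rₐ)/2 = 4.0686e+09 m, ε = −GM/(2a) = −8.997e+16/(2 · 4.0686e+09) J/kg ≈ -1.106e+07 J/kg
(e) With a = (rₚ + rₐ)/2 = 4.0686e+09 m, T = 2π √(a³/GM) = 2π √((4.0686e+09)³/8.997e+16) s ≈ 5.436e+06 s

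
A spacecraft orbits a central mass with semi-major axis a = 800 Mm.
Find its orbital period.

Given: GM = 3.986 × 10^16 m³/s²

Convert to SI: a = 800 Mm = 8e+08 m.
Kepler's third law: T = 2π √(a³ / GM).
Substituting a = 8e+08 m and GM = 3.986e+16 m³/s²:
T = 2π √((8e+08)³ / 3.986e+16) s
T ≈ 7.121e+05 s = 8.242 days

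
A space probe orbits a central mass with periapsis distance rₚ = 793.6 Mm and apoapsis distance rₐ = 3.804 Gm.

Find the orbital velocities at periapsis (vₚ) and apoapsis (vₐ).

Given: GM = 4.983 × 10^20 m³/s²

Convert to SI: rₚ = 793.6 Mm = 7.936e+08 m; rₐ = 3.804 Gm = 3.804e+09 m.
Use the vis-viva equation v² = GM(2/r − 1/a) with a = (rₚ + rₐ)/2 = (7.936e+08 + 3.804e+09)/2 = 2.2988e+09 m.
vₚ = √(GM · (2/rₚ − 1/a)) = √(4.983e+20 · (2/7.936e+08 − 1/2.2988e+09)) m/s ≈ 1.019e+06 m/s = 1019 km/s.
vₐ = √(GM · (2/rₐ − 1/a)) = √(4.983e+20 · (2/3.804e+09 − 1/2.2988e+09)) m/s ≈ 2.127e+05 m/s = 212.7 km/s.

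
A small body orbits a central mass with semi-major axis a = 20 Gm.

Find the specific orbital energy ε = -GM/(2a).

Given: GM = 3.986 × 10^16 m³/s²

Convert to SI: a = 20 Gm = 2e+10 m.
ε = −GM / (2a).
ε = −3.986e+16 / (2 · 2e+10) J/kg ≈ -9.965e+05 J/kg = -996.5 kJ/kg.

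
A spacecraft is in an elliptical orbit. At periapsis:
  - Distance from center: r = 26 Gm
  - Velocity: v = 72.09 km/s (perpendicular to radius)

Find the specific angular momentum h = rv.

Convert to SI: r = 26 Gm = 2.6e+10 m; v = 72.09 km/s = 72090 m/s.
With v perpendicular to r, h = r · v.
h = 2.6e+10 · 72090 m²/s ≈ 1.874e+15 m²/s.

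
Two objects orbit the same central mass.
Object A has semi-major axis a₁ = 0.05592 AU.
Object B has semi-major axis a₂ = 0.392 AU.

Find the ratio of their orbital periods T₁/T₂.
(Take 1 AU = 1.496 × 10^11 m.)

Convert to SI: a₁ = 0.05592 AU = 8.36563e+09 m; a₂ = 0.392 AU = 5.86432e+10 m.
From Kepler's third law, (T₁/T₂)² = (a₁/a₂)³, so T₁/T₂ = (a₁/a₂)^(3/2).
a₁/a₂ = 8.36563e+09 / 5.86432e+10 = 0.142653.
T₁/T₂ = (0.142653)^(3/2) ≈ 0.05388.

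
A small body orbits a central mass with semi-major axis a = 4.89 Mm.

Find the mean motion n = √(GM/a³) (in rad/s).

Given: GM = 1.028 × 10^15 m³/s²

Convert to SI: a = 4.89 Mm = 4.89e+06 m.
n = √(GM / a³).
n = √(1.028e+15 / (4.89e+06)³) rad/s ≈ 0.002965 rad/s.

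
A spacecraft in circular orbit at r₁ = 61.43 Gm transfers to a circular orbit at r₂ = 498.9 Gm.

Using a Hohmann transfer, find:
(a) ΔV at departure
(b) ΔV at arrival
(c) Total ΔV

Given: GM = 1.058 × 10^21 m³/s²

Convert to SI: r₁ = 61.43 Gm = 6.143e+10 m; r₂ = 498.9 Gm = 4.989e+11 m.
Transfer semi-major axis: a_t = (r₁ + r₂)/2 = (6.143e+10 + 4.989e+11)/2 = 2.80165e+11 m.
Circular speeds: v₁ = √(GM/r₁) = 131236 m/s, v₂ = √(GM/r₂) = 46050.7 m/s.
Transfer speeds (vis-viva v² = GM(2/r − 1/a_t)): v₁ᵗ = 175127 m/s, v₂ᵗ = 21563.5 m/s.
(a) ΔV₁ = |v₁ᵗ − v₁| ≈ 4.389e+04 m/s = 43.89 km/s.
(b) ΔV₂ = |v₂ − v₂ᵗ| ≈ 2.449e+04 m/s = 24.49 km/s.
(c) ΔV_total = ΔV₁ + ΔV₂ ≈ 6.838e+04 m/s = 68.38 km/s.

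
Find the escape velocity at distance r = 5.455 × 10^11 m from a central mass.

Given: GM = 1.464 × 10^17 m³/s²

Escape velocity comes from setting total energy to zero: ½v² − GM/r = 0 ⇒ v_esc = √(2GM / r).
v_esc = √(2 · 1.464e+17 / 5.455e+11) m/s ≈ 732.6 m/s = 732.6 m/s.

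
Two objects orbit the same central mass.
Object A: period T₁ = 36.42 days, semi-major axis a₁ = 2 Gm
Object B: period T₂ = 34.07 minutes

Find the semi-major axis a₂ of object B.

Convert to SI: T₁ = 36.42 days = 3.14669e+06 s; a₁ = 2 Gm = 2e+09 m; T₂ = 34.07 minutes = 2044.2 s.
Kepler's third law: (T₁/T₂)² = (a₁/a₂)³ ⇒ a₂ = a₁ · (T₂/T₁)^(2/3).
T₂/T₁ = 2044.2 / 3.14669e+06 = 0.000649635.
a₂ = 2e+09 · (0.000649635)^(2/3) m ≈ 1.5e+07 m = 15 Mm.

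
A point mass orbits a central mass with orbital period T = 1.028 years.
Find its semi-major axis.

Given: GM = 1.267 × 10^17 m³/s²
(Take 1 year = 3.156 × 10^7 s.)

Convert to SI: T = 1.028 years = 3.24437e+07 s.
Invert Kepler's third law: a = (GM · T² / (4π²))^(1/3).
Substituting T = 3.24437e+07 s and GM = 1.267e+17 m³/s²:
a = (1.267e+17 · (3.24437e+07)² / (4π²))^(1/3) m
a ≈ 1.5e+10 m = 15 Gm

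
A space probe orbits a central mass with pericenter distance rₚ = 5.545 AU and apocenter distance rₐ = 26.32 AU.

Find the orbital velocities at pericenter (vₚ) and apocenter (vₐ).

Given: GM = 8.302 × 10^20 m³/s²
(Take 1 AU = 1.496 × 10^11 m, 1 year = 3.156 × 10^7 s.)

Convert to SI: rₚ = 5.545 AU = 8.29532e+11 m; rₐ = 26.32 AU = 3.93747e+12 m.
Use the vis-viva equation v² = GM(2/r − 1/a) with a = (rₚ + rₐ)/2 = (8.29532e+11 + 3.93747e+12)/2 = 2.3835e+12 m.
vₚ = √(GM · (2/rₚ − 1/a)) = √(8.302e+20 · (2/8.29532e+11 − 1/2.3835e+12)) m/s ≈ 4.066e+04 m/s = 8.578 AU/year.
vₐ = √(GM · (2/rₐ − 1/a)) = √(8.302e+20 · (2/3.93747e+12 − 1/2.3835e+12)) m/s ≈ 8566 m/s = 1.807 AU/year.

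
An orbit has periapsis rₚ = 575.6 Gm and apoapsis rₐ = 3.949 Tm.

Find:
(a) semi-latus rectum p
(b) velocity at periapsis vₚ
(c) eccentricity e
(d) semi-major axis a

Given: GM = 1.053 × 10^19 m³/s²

Convert to SI: rₚ = 575.6 Gm = 5.756e+11 m; rₐ = 3.949 Tm = 3.949e+12 m.
(a) From a = (rₚ + rₐ)/2 = 2.2623e+12 m and e = (rₐ − rₚ)/(rₐ + rₚ) = 0.745569, p = a(1 − e²) = 2.2623e+12 · (1 − (0.745569)²) ≈ 1.005e+12 m
(b) With a = (rₚ + rₐ)/2 = 2.2623e+12 m, vₚ = √(GM (2/rₚ − 1/a)) = √(1.053e+19 · (2/5.756e+11 − 1/2.2623e+12)) m/s ≈ 5651 m/s
(c) e = (rₐ − rₚ)/(rₐ + rₚ) = (3.949e+12 − 5.756e+11)/(3.949e+12 + 5.756e+11) ≈ 0.7456
(d) a = (rₚ + rₐ)/2 = (5.756e+11 + 3.949e+12)/2 ≈ 2.262e+12 m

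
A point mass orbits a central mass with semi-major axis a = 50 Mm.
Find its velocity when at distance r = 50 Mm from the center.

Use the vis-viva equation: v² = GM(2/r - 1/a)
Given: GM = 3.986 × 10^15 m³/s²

Convert to SI: a = 50 Mm = 5e+07 m; r = 50 Mm = 5e+07 m.
Vis-viva: v = √(GM · (2/r − 1/a)).
2/r − 1/a = 2/5e+07 − 1/5e+07 = 2e-08 m⁻¹.
v = √(3.986e+15 · 2e-08) m/s ≈ 8929 m/s = 8.929 km/s.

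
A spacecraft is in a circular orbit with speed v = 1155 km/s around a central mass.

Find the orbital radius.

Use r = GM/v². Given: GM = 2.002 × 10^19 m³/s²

Convert to SI: v = 1155 km/s = 1.155e+06 m/s.
For a circular orbit, v² = GM / r, so r = GM / v².
r = 2.002e+19 / (1.155e+06)² m ≈ 1.501e+07 m = 15.01 Mm.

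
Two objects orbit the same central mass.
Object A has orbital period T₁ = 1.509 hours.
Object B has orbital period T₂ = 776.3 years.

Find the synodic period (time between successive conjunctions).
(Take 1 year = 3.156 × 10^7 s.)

Convert to SI: T₁ = 1.509 hours = 5432.4 s; T₂ = 776.3 years = 2.45e+10 s.
T_syn = |T₁ · T₂ / (T₁ − T₂)|.
T_syn = |5432.4 · 2.45e+10 / (5432.4 − 2.45e+10)| s ≈ 5432 s = 1.509 hours.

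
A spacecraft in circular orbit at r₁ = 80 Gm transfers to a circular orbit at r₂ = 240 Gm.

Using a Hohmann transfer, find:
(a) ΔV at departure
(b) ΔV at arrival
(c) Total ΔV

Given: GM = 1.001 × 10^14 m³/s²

Convert to SI: r₁ = 80 Gm = 8e+10 m; r₂ = 240 Gm = 2.4e+11 m.
Transfer semi-major axis: a_t = (r₁ + r₂)/2 = (8e+10 + 2.4e+11)/2 = 1.6e+11 m.
Circular speeds: v₁ = √(GM/r₁) = 35.373 m/s, v₂ = √(GM/r₂) = 20.4226 m/s.
Transfer speeds (vis-viva v² = GM(2/r − 1/a_t)): v₁ᵗ = 43.3229 m/s, v₂ᵗ = 14.441 m/s.
(a) ΔV₁ = |v₁ᵗ − v₁| ≈ 7.95 m/s = 7.95 m/s.
(b) ΔV₂ = |v₂ − v₂ᵗ| ≈ 5.982 m/s = 5.982 m/s.
(c) ΔV_total = ΔV₁ + ΔV₂ ≈ 13.93 m/s = 13.93 m/s.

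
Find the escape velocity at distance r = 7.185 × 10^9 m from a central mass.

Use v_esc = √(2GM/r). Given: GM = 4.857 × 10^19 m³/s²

Escape velocity comes from setting total energy to zero: ½v² − GM/r = 0 ⇒ v_esc = √(2GM / r).
v_esc = √(2 · 4.857e+19 / 7.185e+09) m/s ≈ 1.163e+05 m/s = 116.3 km/s.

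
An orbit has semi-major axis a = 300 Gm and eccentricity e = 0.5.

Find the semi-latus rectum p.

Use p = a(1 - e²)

Convert to SI: a = 300 Gm = 3e+11 m.
p = a (1 − e²).
p = 3e+11 · (1 − (0.5)²) = 3e+11 · 0.75 ≈ 2.25e+11 m = 225 Gm.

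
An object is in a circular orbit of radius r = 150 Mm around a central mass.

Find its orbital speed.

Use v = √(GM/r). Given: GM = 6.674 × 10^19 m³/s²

Convert to SI: r = 150 Mm = 1.5e+08 m.
For a circular orbit, gravity supplies the centripetal force, so v = √(GM / r).
v = √(6.674e+19 / 1.5e+08) m/s ≈ 6.67e+05 m/s = 667 km/s.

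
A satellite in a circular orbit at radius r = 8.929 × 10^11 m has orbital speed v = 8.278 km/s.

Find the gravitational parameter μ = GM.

Convert to SI: v = 8.278 km/s = 8278 m/s.
For a circular orbit v² = GM/r, so GM = v² · r.
GM = (8278)² · 8.929e+11 m³/s² ≈ 6.119e+19 m³/s² = 6.119 × 10^19 m³/s².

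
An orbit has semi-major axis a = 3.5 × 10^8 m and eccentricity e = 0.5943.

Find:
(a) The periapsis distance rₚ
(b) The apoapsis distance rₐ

(a) rₚ = a(1 − e) = 3.5e+08 · (1 − 0.5943) = 3.5e+08 · 0.4057 ≈ 1.42e+08 m = 1.42 × 10^8 m.
(b) rₐ = a(1 + e) = 3.5e+08 · (1 + 0.5943) = 3.5e+08 · 1.5943 ≈ 5.58e+08 m = 5.58 × 10^8 m.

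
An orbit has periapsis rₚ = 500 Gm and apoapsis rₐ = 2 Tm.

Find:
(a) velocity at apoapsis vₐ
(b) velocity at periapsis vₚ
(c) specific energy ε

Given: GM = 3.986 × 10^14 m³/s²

Convert to SI: rₚ = 500 Gm = 5e+11 m; rₐ = 2 Tm = 2e+12 m.
(a) With a = (rₚ + rₐ)/2 = 1.25e+12 m, vₐ = √(GM (2/rₐ − 1/a)) = √(3.986e+14 · (2/2e+12 − 1/1.25e+12)) m/s ≈ 8.929 m/s
(b) With a = (rₚ + rₐ)/2 = 1.25e+12 m, vₚ = √(GM (2/rₚ − 1/a)) = √(3.986e+14 · (2/5e+11 − 1/1.25e+12)) m/s ≈ 35.71 m/s
(c) With a = (rₚ + rₐ)/2 = 1.25e+12 m, ε = −GM/(2a) = −3.986e+14/(2 · 1.25e+12) J/kg ≈ -159.4 J/kg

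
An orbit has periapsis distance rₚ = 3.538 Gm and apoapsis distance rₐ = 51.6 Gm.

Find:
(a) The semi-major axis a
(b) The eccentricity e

Convert to SI: rₚ = 3.538 Gm = 3.538e+09 m; rₐ = 51.6 Gm = 5.16e+10 m.
(a) a = (rₚ + rₐ) / 2 = (3.538e+09 + 5.16e+10) / 2 ≈ 2.757e+10 m = 27.57 Gm.
(b) e = (rₐ − rₚ) / (rₐ + rₚ) = (5.16e+10 − 3.538e+09) / (5.16e+10 + 3.538e+09) ≈ 0.8717.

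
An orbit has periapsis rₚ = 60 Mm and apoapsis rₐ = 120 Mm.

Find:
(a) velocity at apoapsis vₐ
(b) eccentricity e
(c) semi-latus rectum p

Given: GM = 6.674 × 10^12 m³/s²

Convert to SI: rₚ = 60 Mm = 6e+07 m; rₐ = 120 Mm = 1.2e+08 m.
(a) With a = (rₚ + rₐ)/2 = 9e+07 m, vₐ = √(GM (2/rₐ − 1/a)) = √(6.674e+12 · (2/1.2e+08 − 1/9e+07)) m/s ≈ 192.6 m/s
(b) e = (rₐ − rₚ)/(rₐ + rₚ) = (1.2e+08 − 6e+07)/(1.2e+08 + 6e+07) ≈ 0.3333
(c) From a = (rₚ + rₐ)/2 = 9e+07 m and e = (rₐ − rₚ)/(rₐ + rₚ) = 0.333333, p = a(1 − e²) = 9e+07 · (1 − (0.333333)²) ≈ 8e+07 m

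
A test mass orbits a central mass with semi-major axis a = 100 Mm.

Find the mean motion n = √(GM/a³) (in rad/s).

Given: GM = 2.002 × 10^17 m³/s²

Convert to SI: a = 100 Mm = 1e+08 m.
n = √(GM / a³).
n = √(2.002e+17 / (1e+08)³) rad/s ≈ 0.0004474 rad/s.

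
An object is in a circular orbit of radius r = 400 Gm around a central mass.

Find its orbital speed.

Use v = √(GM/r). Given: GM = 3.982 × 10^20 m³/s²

Convert to SI: r = 400 Gm = 4e+11 m.
For a circular orbit, gravity supplies the centripetal force, so v = √(GM / r).
v = √(3.982e+20 / 4e+11) m/s ≈ 3.155e+04 m/s = 31.55 km/s.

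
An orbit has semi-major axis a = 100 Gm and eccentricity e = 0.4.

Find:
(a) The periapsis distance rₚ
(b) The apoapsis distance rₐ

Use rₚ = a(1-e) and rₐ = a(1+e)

Convert to SI: a = 100 Gm = 1e+11 m.
(a) rₚ = a(1 − e) = 1e+11 · (1 − 0.4) = 1e+11 · 0.6 ≈ 6e+10 m = 60 Gm.
(b) rₐ = a(1 + e) = 1e+11 · (1 + 0.4) = 1e+11 · 1.4 ≈ 1.4e+11 m = 140 Gm.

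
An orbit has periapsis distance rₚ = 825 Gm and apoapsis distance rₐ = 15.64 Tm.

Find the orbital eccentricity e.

Convert to SI: rₚ = 825 Gm = 8.25e+11 m; rₐ = 15.64 Tm = 1.564e+13 m.
e = (rₐ − rₚ) / (rₐ + rₚ).
e = (1.564e+13 − 8.25e+11) / (1.564e+13 + 8.25e+11) = 1.4815e+13 / 1.6465e+13 ≈ 0.8998.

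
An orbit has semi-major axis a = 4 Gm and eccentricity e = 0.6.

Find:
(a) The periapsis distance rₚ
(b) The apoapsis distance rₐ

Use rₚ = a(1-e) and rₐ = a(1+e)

Convert to SI: a = 4 Gm = 4e+09 m.
(a) rₚ = a(1 − e) = 4e+09 · (1 − 0.6) = 4e+09 · 0.4 ≈ 1.6e+09 m = 1.6 Gm.
(b) rₐ = a(1 + e) = 4e+09 · (1 + 0.6) = 4e+09 · 1.6 ≈ 6.4e+09 m = 6.4 Gm.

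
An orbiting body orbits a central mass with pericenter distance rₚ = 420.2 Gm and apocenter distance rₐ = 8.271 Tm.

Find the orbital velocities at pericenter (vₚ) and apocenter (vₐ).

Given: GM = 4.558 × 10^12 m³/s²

Convert to SI: rₚ = 420.2 Gm = 4.202e+11 m; rₐ = 8.271 Tm = 8.271e+12 m.
Use the vis-viva equation v² = GM(2/r − 1/a) with a = (rₚ + rₐ)/2 = (4.202e+11 + 8.271e+12)/2 = 4.3456e+12 m.
vₚ = √(GM · (2/rₚ − 1/a)) = √(4.558e+12 · (2/4.202e+11 − 1/4.3456e+12)) m/s ≈ 4.544 m/s = 4.544 m/s.
vₐ = √(GM · (2/rₐ − 1/a)) = √(4.558e+12 · (2/8.271e+12 − 1/4.3456e+12)) m/s ≈ 0.2308 m/s = 0.2308 m/s.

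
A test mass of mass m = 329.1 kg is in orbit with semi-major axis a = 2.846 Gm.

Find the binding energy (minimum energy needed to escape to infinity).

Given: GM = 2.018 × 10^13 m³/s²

Convert to SI: a = 2.846 Gm = 2.846e+09 m.
Total orbital energy is E = −GMm/(2a); binding energy is E_bind = −E = GMm/(2a).
E_bind = 2.018e+13 · 329.1 / (2 · 2.846e+09) J ≈ 1.167e+06 J = 1.167 MJ.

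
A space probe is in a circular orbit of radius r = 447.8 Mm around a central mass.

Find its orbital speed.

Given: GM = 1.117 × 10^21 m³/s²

Convert to SI: r = 447.8 Mm = 4.478e+08 m.
For a circular orbit, gravity supplies the centripetal force, so v = √(GM / r).
v = √(1.117e+21 / 4.478e+08) m/s ≈ 1.579e+06 m/s = 1579 km/s.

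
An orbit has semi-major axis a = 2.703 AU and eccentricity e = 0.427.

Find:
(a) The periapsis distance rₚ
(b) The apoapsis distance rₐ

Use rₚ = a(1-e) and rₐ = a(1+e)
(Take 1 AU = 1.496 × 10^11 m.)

Convert to SI: a = 2.703 AU = 4.04369e+11 m.
(a) rₚ = a(1 − e) = 4.04369e+11 · (1 − 0.427) = 4.04369e+11 · 0.573 ≈ 2.317e+11 m = 1.549 AU.
(b) rₐ = a(1 + e) = 4.04369e+11 · (1 + 0.427) = 4.04369e+11 · 1.427 ≈ 5.77e+11 m = 3.857 AU.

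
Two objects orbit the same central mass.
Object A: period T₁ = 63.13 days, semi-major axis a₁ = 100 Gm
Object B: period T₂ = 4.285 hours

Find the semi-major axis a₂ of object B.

Convert to SI: T₁ = 63.13 days = 5.45443e+06 s; a₁ = 100 Gm = 1e+11 m; T₂ = 4.285 hours = 15426 s.
Kepler's third law: (T₁/T₂)² = (a₁/a₂)³ ⇒ a₂ = a₁ · (T₂/T₁)^(2/3).
T₂/T₁ = 15426 / 5.45443e+06 = 0.00282816.
a₂ = 1e+11 · (0.00282816)^(2/3) m ≈ 2e+09 m = 2 Gm.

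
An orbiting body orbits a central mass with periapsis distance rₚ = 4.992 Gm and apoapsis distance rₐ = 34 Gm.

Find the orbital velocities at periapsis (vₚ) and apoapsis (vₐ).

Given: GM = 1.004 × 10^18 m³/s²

Convert to SI: rₚ = 4.992 Gm = 4.992e+09 m; rₐ = 34 Gm = 3.4e+10 m.
Use the vis-viva equation v² = GM(2/r − 1/a) with a = (rₚ + rₐ)/2 = (4.992e+09 + 3.4e+10)/2 = 1.9496e+10 m.
vₚ = √(GM · (2/rₚ − 1/a)) = √(1.004e+18 · (2/4.992e+09 − 1/1.9496e+10)) m/s ≈ 1.873e+04 m/s = 18.73 km/s.
vₐ = √(GM · (2/rₐ − 1/a)) = √(1.004e+18 · (2/3.4e+10 − 1/1.9496e+10)) m/s ≈ 2750 m/s = 2.75 km/s.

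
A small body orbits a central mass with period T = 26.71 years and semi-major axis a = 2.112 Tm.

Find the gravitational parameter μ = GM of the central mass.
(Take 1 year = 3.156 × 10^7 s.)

Convert to SI: T = 26.71 years = 8.42968e+08 s; a = 2.112 Tm = 2.112e+12 m.
GM = 4π² · a³ / T².
GM = 4π² · (2.112e+12)³ / (8.42968e+08)² m³/s² ≈ 5.234e+20 m³/s² = 5.234 × 10^20 m³/s².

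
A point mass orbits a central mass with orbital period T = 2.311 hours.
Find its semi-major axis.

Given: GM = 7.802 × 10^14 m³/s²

Convert to SI: T = 2.311 hours = 8319.6 s.
Invert Kepler's third law: a = (GM · T² / (4π²))^(1/3).
Substituting T = 8319.6 s and GM = 7.802e+14 m³/s²:
a = (7.802e+14 · (8319.6)² / (4π²))^(1/3) m
a ≈ 1.11e+07 m = 1.11 × 10^7 m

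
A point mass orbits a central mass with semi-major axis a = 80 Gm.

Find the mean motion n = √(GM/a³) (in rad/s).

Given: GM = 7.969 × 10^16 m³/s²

Convert to SI: a = 80 Gm = 8e+10 m.
n = √(GM / a³).
n = √(7.969e+16 / (8e+10)³) rad/s ≈ 1.248e-08 rad/s.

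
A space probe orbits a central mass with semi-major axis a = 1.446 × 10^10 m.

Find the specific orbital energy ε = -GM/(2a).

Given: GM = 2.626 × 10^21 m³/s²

ε = −GM / (2a).
ε = −2.626e+21 / (2 · 1.446e+10) J/kg ≈ -9.08e+10 J/kg = -90.8 GJ/kg.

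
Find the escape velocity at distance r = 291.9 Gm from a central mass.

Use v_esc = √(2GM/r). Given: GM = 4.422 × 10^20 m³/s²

Convert to SI: r = 291.9 Gm = 2.919e+11 m.
Escape velocity comes from setting total energy to zero: ½v² − GM/r = 0 ⇒ v_esc = √(2GM / r).
v_esc = √(2 · 4.422e+20 / 2.919e+11) m/s ≈ 5.504e+04 m/s = 55.04 km/s.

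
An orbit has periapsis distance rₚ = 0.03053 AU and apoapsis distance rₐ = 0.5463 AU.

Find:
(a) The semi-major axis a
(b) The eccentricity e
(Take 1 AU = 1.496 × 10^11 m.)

Convert to SI: rₚ = 0.03053 AU = 4.56729e+09 m; rₐ = 0.5463 AU = 8.17265e+10 m.
(a) a = (rₚ + rₐ) / 2 = (4.56729e+09 + 8.17265e+10) / 2 ≈ 4.315e+10 m = 0.2884 AU.
(b) e = (rₐ − rₚ) / (rₐ + rₚ) = (8.17265e+10 − 4.56729e+09) / (8.17265e+10 + 4.56729e+09) ≈ 0.8941.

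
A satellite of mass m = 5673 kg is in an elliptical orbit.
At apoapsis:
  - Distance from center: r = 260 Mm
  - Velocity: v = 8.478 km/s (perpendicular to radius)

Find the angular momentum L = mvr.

Convert to SI: r = 260 Mm = 2.6e+08 m; v = 8.478 km/s = 8478 m/s.
Since v is perpendicular to r, L = m · v · r.
L = 5673 · 8478 · 2.6e+08 kg·m²/s ≈ 1.25e+16 kg·m²/s.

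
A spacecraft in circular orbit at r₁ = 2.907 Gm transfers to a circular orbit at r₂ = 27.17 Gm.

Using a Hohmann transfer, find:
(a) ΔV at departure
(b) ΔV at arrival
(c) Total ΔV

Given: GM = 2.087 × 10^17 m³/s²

Convert to SI: r₁ = 2.907 Gm = 2.907e+09 m; r₂ = 27.17 Gm = 2.717e+10 m.
Transfer semi-major axis: a_t = (r₁ + r₂)/2 = (2.907e+09 + 2.717e+10)/2 = 1.50385e+10 m.
Circular speeds: v₁ = √(GM/r₁) = 8473.03 m/s, v₂ = √(GM/r₂) = 2771.51 m/s.
Transfer speeds (vis-viva v² = GM(2/r − 1/a_t)): v₁ᵗ = 11388.9 m/s, v₂ᵗ = 1218.53 m/s.
(a) ΔV₁ = |v₁ᵗ − v₁| ≈ 2916 m/s = 2.916 km/s.
(b) ΔV₂ = |v₂ − v₂ᵗ| ≈ 1553 m/s = 1.553 km/s.
(c) ΔV_total = ΔV₁ + ΔV₂ ≈ 4469 m/s = 4.469 km/s.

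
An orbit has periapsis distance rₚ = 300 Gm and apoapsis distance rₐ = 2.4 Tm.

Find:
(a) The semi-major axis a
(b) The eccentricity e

Convert to SI: rₚ = 300 Gm = 3e+11 m; rₐ = 2.4 Tm = 2.4e+12 m.
(a) a = (rₚ + rₐ) / 2 = (3e+11 + 2.4e+12) / 2 ≈ 1.35e+12 m = 1.35 Tm.
(b) e = (rₐ − rₚ) / (rₐ + rₚ) = (2.4e+12 − 3e+11) / (2.4e+12 + 3e+11) ≈ 0.7778.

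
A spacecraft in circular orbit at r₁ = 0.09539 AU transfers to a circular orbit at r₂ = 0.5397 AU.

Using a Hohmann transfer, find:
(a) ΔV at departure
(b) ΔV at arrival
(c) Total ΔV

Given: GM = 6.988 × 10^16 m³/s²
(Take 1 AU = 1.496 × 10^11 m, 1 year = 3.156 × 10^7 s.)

Convert to SI: r₁ = 0.09539 AU = 1.42703e+10 m; r₂ = 0.5397 AU = 8.07391e+10 m.
Transfer semi-major axis: a_t = (r₁ + r₂)/2 = (1.42703e+10 + 8.07391e+10)/2 = 4.75047e+10 m.
Circular speeds: v₁ = √(GM/r₁) = 2212.89 m/s, v₂ = √(GM/r₂) = 930.324 m/s.
Transfer speeds (vis-viva v² = GM(2/r − 1/a_t)): v₁ᵗ = 2884.91 m/s, v₂ᵗ = 509.898 m/s.
(a) ΔV₁ = |v₁ᵗ − v₁| ≈ 672 m/s = 0.1418 AU/year.
(b) ΔV₂ = |v₂ − v₂ᵗ| ≈ 420.4 m/s = 0.08869 AU/year.
(c) ΔV_total = ΔV₁ + ΔV₂ ≈ 1092 m/s = 0.2305 AU/year.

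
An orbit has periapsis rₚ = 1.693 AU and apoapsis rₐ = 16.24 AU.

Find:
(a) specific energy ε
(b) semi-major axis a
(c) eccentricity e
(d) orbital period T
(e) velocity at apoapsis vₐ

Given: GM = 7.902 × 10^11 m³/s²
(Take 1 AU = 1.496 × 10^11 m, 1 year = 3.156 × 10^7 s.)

Convert to SI: rₚ = 1.693 AU = 2.53273e+11 m; rₐ = 16.24 AU = 2.4295e+12 m.
(a) With a = (rₚ + rₐ)/2 = 1.34139e+12 m, ε = −GM/(2a) = −7.902e+11/(2 · 1.34139e+12) J/kg ≈ -0.2945 J/kg
(b) a = (rₚ + rₐ)/2 = (2.53273e+11 + 2.4295e+12)/2 ≈ 1.341e+12 m
(c) e = (rₐ − rₚ)/(rₐ + rₚ) = (2.4295e+12 − 2.53273e+11)/(2.4295e+12 + 2.53273e+11) ≈ 0.8112
(d) With a = (rₚ + rₐ)/2 = 1.34139e+12 m, T = 2π √(a³/GM) = 2π √((1.34139e+12)³/7.902e+11) s ≈ 1.098e+13 s
(e) With a = (rₚ + rₐ)/2 = 1.34139e+12 m, vₐ = √(GM (2/rₐ − 1/a)) = √(7.902e+11 · (2/2.4295e+12 − 1/1.34139e+12)) m/s ≈ 0.2478 m/s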